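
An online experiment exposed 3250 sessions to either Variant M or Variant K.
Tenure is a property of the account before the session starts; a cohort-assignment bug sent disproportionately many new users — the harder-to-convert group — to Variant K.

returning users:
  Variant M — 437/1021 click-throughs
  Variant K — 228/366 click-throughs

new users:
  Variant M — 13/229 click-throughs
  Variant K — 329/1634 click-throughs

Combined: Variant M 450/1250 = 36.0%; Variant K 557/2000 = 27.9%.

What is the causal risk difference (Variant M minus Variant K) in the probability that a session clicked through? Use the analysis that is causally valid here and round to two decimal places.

The imbalance in user tenure arose from how sessions were allocated, not from anything the variant did; and user tenure independently affects the outcome. The pooled gap is confounded — condition on user tenure.
Adjusting over the population distribution of user tenure: 0.427·(0.428−0.623) + 0.573·(0.057−0.201) = -0.166.

-0.17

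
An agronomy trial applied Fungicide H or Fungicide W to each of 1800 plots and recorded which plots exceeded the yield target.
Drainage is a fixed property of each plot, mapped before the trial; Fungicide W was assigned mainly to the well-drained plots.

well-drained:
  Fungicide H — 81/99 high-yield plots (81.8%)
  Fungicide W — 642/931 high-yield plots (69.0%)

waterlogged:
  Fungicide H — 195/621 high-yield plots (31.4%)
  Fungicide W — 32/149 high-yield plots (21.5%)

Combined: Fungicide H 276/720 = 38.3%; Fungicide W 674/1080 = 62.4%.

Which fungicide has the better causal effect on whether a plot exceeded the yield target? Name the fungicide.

Fungicide H

The field drainage-specific comparison favours Fungicide H throughout, but the pooled figures favour Fungicide W. The question is whether to condition on field drainage.
The imbalance in field drainage arose from how plots were allocated, not from anything the fungicide did; and field drainage independently affects the outcome. The pooled gap is confounded — condition on field drainage.
Within each level — well-drained: 81.8% vs 69.0%; waterlogged: 31.4% vs 21.5% — Fungicide H is higher every time.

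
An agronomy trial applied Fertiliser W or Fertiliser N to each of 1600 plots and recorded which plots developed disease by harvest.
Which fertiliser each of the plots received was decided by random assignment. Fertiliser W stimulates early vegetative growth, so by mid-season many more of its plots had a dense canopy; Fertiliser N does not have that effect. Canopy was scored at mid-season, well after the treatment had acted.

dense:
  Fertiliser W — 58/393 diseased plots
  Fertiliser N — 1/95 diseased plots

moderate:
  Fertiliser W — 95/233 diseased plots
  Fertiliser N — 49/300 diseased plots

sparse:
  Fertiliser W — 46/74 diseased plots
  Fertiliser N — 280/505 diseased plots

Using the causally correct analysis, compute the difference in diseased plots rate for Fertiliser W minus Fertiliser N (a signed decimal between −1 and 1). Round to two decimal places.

-0.08

The stratified and pooled comparisons disagree (Fertiliser N wins within each mid-season canopy; Fertiliser W wins overall), so the answer turns on the causal role of mid-season canopy.
Stratifying would compare fertilisers among plots the fertilisers themselves sorted into mid-season canopy groups — a form of selection on an intermediate. The unconditioned pooled rates give the total causal effect.
The causal difference is the pooled difference: 0.284 − 0.367 = -0.082.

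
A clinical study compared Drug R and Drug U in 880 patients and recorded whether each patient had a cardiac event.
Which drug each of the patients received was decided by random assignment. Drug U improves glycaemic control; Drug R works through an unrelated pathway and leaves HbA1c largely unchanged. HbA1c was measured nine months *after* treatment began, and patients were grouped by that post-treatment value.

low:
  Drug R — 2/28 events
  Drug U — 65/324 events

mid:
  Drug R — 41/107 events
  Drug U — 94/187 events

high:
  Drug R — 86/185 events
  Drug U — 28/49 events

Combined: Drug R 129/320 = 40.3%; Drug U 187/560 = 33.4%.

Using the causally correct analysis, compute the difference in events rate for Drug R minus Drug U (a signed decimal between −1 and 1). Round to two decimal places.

Drug R is lower inside every HbA1c stratum but Drug U is lower in aggregate. Whether to stratify depends on how HbA1c relates to the drug.
Because the drug influences HbA1c, HbA1c is a post-treatment mediator, not a confounder. Stratifying on it would bias the estimate; the causal effect is the crude pooled difference.
The causal difference is the pooled difference: 0.403 − 0.334 = +0.069.

+0.07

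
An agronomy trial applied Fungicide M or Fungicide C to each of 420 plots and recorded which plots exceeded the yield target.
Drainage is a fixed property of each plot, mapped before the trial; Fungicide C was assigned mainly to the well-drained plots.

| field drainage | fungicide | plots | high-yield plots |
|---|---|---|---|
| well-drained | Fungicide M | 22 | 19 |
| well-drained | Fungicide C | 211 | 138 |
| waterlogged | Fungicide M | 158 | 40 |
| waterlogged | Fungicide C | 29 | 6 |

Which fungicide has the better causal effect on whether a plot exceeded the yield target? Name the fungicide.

Within every field drainage level Fungicide M has the higher rate, yet pooled Fungicide C does — Simpson's reversal.
The imbalance in field drainage arose from how plots were allocated, not from anything the fungicide did; and field drainage independently affects the outcome. The pooled gap is confounded — condition on field drainage.
Within each level — well-drained: 86.4% vs 65.4%; waterlogged: 25.3% vs 20.7% — Fungicide M is higher every time.

Fungicide M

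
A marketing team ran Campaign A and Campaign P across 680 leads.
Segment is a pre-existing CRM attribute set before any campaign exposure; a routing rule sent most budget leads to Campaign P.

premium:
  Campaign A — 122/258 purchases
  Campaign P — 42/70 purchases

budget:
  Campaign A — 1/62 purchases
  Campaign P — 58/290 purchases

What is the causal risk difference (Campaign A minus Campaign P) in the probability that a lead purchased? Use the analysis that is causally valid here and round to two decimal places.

-0.16

Customer segment is set before the campaign has any effect — it is not caused by the campaign — and it independently drives the outcome. That makes it a confounder, so the causal comparison is within customer segment levels.
Adjusting over the population distribution of customer segment: 0.482·(0.473−0.600) + 0.518·(0.016−0.200) = -0.157.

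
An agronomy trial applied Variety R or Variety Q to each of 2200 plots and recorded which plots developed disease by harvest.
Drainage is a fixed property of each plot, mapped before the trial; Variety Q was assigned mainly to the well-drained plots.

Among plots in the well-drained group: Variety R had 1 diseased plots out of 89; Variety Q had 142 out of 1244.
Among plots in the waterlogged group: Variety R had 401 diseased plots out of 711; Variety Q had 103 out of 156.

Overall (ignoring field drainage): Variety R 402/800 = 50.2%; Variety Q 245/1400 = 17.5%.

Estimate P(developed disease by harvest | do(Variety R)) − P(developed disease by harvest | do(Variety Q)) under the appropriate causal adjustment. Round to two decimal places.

Field drainage is set before the variety has any effect — it is not caused by the variety — and it independently drives the outcome. That makes it a confounder, so the causal comparison is within field drainage levels.
Adjusting over the population distribution of field drainage: 0.606·(0.011−0.114) + 0.394·(0.564−0.660) = -0.100.

-0.10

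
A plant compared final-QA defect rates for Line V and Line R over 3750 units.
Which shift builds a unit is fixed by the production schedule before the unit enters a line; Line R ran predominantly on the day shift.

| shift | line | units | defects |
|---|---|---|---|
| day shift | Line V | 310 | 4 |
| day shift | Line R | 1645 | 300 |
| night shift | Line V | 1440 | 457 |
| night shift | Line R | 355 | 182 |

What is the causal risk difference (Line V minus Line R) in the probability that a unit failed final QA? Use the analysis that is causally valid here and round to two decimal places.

Line V is lower inside every shift stratum but Line R is lower in aggregate. Whether to stratify depends on how shift relates to the line.
Since shift is a pre-existing factor (not a product of the line) and it affects the outcome on its own, it is a confounder. The stratified rates, not the pooled rate, identify the causal effect.
Adjusting over the population distribution of shift: 0.521·(0.013−0.182) + 0.479·(0.317−0.513) = -0.182.

-0.18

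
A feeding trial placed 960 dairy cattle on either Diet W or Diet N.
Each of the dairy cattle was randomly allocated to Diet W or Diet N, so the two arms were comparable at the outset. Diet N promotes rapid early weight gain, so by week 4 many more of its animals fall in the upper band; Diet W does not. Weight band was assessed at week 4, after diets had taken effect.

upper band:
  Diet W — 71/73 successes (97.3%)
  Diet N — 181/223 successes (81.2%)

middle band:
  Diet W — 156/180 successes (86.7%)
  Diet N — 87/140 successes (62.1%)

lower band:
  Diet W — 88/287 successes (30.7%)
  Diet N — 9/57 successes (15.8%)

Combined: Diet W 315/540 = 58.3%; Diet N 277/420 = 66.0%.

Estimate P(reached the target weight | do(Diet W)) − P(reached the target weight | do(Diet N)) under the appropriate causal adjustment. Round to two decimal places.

Within every week-4 weight band level Diet W has the higher rate, yet pooled Diet N does — Simpson's reversal.
Week-4 weight band is downstream of the diet. One should not condition on a consequence of treatment, so the overall rates are the right comparison.
The causal difference is the pooled difference: 0.583 − 0.660 = -0.076.

-0.08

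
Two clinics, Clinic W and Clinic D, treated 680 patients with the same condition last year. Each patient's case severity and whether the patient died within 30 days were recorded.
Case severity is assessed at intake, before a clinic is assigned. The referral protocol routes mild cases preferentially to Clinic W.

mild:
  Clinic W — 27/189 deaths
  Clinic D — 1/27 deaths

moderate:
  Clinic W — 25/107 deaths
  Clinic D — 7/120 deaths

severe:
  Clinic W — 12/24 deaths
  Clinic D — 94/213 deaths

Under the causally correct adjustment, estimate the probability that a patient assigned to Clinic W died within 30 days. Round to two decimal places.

The case severity-specific comparison favours Clinic D throughout, but the pooled figures favour Clinic W. The question is whether to condition on case severity.
Case severity satisfies the back-door criterion: it is not a descendant of the clinic, and it blocks the spurious path from clinic to outcome. Adjusting for it (i.e., using the within-case severity rates) gives the causal effect.
Standardising Clinic W to the population case severity mix: 0.318·27/189 + 0.334·25/107 + 0.349·12/24 = 0.298.

0.30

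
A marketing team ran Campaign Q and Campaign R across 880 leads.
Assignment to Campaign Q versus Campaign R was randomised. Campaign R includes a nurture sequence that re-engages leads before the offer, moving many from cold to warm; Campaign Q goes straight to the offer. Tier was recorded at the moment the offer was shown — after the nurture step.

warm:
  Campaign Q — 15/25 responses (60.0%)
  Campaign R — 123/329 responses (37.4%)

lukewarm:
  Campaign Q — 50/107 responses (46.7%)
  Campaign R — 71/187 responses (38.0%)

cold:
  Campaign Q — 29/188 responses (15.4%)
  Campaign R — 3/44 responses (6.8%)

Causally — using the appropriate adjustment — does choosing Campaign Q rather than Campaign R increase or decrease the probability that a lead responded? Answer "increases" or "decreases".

Campaign Q is higher inside every engagement tier stratum but Campaign R is higher in aggregate. Whether to stratify depends on how engagement tier relates to the campaign.
Stratifying would compare campaigns among leads the campaigns themselves sorted into engagement tier groups — a form of selection on an intermediate. The unconditioned pooled rates give the total causal effect.
Pooled: Campaign Q 29.4% vs Campaign R 35.2%; Campaign R is higher overall.

decreases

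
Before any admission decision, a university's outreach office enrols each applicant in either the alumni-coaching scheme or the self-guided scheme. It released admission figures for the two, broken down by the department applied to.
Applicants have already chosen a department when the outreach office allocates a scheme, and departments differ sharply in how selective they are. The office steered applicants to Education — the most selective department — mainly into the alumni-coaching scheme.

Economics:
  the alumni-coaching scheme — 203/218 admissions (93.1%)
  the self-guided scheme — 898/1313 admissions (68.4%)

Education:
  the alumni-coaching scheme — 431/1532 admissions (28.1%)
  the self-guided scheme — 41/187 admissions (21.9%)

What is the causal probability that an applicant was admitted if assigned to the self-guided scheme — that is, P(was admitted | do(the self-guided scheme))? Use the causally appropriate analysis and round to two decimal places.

0.44

The department-specific comparison favours the alumni-coaching scheme throughout, but the pooled figures favour the self-guided scheme. The question is whether to condition on department.
The imbalance in department arose from how applicants were allocated, not from anything the outreach scheme did; and department independently affects the outcome. The pooled gap is confounded — condition on department.
Standardising the self-guided scheme to the population department mix: 0.471·898/1313 + 0.529·41/187 = 0.438.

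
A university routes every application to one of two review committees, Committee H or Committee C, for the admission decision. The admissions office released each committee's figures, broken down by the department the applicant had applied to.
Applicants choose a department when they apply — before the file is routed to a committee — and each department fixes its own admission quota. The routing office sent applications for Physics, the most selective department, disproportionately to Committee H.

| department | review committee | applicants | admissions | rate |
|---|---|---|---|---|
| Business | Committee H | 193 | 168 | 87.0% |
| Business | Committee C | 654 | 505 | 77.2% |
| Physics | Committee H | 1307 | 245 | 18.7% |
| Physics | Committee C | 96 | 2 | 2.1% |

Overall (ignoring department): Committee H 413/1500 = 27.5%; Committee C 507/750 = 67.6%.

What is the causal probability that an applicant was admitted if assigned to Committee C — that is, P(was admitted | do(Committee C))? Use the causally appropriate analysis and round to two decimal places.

Committee H is higher inside every department stratum but Committee C is higher in aggregate. Whether to stratify depends on how department relates to the review committee.
Department satisfies the back-door criterion: it is not a descendant of the review committee, and it blocks the spurious path from review committee to outcome. Adjusting for it (i.e., using the within-department rates) gives the causal effect.
Standardising Committee C to the population department mix: 0.376·505/654 + 0.624·2/96 = 0.304.

0.30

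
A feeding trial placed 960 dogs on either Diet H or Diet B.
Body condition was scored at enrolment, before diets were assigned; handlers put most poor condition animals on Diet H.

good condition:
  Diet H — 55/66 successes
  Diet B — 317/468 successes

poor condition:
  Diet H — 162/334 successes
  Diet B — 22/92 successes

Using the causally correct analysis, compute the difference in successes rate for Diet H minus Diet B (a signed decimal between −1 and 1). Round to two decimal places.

+0.20

Within every starting body condition level Diet H has the higher rate, yet pooled Diet B does — Simpson's reversal.
Here starting body condition is a common cause — it drives both which diet a case falls under and the outcome. The crude comparison mixes populations; the stratum-specific rates are the causally relevant ones.
Adjusting over the population distribution of starting body condition: 0.556·(0.833−0.677) + 0.444·(0.485−0.239) = +0.196.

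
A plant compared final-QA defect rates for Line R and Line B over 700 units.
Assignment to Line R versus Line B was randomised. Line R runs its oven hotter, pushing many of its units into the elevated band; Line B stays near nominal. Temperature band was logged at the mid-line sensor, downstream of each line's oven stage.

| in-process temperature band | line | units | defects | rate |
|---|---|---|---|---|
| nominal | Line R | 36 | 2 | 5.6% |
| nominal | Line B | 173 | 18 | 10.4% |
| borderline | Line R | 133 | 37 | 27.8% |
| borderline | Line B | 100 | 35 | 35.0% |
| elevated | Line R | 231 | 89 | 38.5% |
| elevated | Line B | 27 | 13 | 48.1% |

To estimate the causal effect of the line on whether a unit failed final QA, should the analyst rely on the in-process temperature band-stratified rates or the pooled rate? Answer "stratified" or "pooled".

pooled

The in-process temperature band-specific comparison favours Line R throughout, but the pooled figures favour Line B. The question is whether to condition on in-process temperature band.
In-process temperature band is recorded after the line and is itself shifted by it — it sits on the causal path from line to outcome. Conditioning on a mediator would strip out part of the effect we want; the pooled comparison gives the total causal effect.
Pooled: Line R 32.0% vs Line B 22.0%; Line B is lower overall.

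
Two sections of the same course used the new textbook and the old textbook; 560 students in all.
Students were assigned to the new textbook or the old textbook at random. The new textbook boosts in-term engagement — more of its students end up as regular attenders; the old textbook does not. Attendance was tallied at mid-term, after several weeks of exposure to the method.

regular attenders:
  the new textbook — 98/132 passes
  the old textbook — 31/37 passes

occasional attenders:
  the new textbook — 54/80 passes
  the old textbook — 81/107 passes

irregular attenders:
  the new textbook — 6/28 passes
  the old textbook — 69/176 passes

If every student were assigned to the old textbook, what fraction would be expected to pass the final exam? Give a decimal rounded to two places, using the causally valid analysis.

0.57

The distribution of mid-term attendance is itself part of what the teaching method does — it is an intermediate outcome. Holding it fixed would remove that part of the effect; the total effect is the pooled difference.
So P(outcome | do(the old textbook)) is just the pooled rate for the old textbook: 181/320 = 0.566.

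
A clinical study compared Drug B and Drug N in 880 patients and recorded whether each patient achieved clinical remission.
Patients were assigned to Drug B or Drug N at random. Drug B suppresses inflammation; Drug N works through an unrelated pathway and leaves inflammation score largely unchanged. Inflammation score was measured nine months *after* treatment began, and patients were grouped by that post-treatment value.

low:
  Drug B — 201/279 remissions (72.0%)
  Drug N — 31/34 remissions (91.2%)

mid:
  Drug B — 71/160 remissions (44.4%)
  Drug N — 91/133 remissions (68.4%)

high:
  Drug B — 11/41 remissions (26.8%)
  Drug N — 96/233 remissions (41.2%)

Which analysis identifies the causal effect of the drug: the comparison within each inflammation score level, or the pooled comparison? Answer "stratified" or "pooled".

Within every inflammation score level Drug N has the higher rate, yet pooled Drug B does — Simpson's reversal.
The distribution of inflammation score is itself part of what the drug does — it is an intermediate outcome. Holding it fixed would remove that part of the effect; the total effect is the pooled difference.
Pooled: Drug B 59.0% vs Drug N 54.5%; Drug B is higher overall.

pooled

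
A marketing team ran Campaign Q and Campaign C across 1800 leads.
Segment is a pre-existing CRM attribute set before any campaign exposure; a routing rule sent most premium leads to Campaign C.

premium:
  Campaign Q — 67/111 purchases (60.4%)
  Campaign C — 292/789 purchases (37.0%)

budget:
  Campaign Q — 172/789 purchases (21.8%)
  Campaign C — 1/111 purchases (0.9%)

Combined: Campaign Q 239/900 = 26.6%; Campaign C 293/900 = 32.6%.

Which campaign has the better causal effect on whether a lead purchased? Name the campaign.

Since customer segment is a pre-existing factor (not a product of the campaign) and it affects the outcome on its own, it is a confounder. The stratified rates, not the pooled rate, identify the causal effect.
Within each level — premium: 60.4% vs 37.0%; budget: 21.8% vs 0.9% — Campaign Q is higher every time.

Campaign Q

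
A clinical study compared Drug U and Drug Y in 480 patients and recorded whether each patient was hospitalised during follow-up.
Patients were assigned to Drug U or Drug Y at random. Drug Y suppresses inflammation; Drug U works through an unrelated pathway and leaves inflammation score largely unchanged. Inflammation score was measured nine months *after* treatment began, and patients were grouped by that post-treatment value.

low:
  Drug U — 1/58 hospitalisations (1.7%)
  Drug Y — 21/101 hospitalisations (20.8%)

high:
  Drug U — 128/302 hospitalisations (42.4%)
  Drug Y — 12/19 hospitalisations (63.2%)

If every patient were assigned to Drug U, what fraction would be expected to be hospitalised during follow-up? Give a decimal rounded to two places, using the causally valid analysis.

0.36

Inflammation score lies on the pathway drug → inflammation score → outcome, so adjusting for it blocks the indirect effect. For the total causal effect of drug, use the unadjusted pooled rates.
So P(outcome | do(Drug U)) is just the pooled rate for Drug U: 129/360 = 0.358.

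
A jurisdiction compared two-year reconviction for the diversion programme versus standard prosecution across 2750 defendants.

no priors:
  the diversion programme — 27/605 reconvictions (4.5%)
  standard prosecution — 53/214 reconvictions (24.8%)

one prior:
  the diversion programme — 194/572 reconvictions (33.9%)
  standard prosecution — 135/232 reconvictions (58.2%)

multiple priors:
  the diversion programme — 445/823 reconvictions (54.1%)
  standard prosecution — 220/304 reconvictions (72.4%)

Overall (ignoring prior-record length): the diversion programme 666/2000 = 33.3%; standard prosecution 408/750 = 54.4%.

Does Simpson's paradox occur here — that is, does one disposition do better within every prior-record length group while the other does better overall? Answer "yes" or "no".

Within each prior-record length level (no priors 4.5% vs 24.8%; one prior 33.9% vs 58.2%; multiple priors 54.1% vs 72.4%), the diversion programme has the lower rate every time. Pooled: 33.3% vs 54.4% — the diversion programme has the lower rate overall. They agree.

no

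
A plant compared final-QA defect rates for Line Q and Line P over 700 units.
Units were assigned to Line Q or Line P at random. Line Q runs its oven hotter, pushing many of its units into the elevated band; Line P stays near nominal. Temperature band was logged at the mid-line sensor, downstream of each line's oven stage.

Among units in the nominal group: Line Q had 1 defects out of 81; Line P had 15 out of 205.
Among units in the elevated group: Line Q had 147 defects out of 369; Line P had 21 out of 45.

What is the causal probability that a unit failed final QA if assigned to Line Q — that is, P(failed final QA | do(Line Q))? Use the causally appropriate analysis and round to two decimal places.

In-process temperature band is recorded after the line and is itself shifted by it — it sits on the causal path from line to outcome. Conditioning on a mediator would strip out part of the effect we want; the pooled comparison gives the total causal effect.
So P(outcome | do(Line Q)) is just the pooled rate for Line Q: 148/450 = 0.329.

0.33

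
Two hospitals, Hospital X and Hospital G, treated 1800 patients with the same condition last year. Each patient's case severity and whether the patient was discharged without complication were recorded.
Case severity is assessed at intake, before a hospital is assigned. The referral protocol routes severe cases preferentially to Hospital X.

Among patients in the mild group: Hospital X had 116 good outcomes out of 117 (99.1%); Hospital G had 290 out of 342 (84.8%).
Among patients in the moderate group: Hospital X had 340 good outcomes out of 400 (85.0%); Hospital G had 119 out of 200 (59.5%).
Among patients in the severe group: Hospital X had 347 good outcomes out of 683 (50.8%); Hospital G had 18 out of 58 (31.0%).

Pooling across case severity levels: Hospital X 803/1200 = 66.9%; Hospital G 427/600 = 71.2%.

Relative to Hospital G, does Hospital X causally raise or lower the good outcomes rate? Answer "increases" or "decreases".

Within every case severity level Hospital X has the higher rate, yet pooled Hospital G does — Simpson's reversal.
The imbalance in case severity arose from how patients were allocated, not from anything the hospital did; and case severity independently affects the outcome. The pooled gap is confounded — condition on case severity.
Within each level — mild: 99.1% vs 84.8%; moderate: 85.0% vs 59.5%; severe: 50.8% vs 31.0% — Hospital X is higher every time.

increases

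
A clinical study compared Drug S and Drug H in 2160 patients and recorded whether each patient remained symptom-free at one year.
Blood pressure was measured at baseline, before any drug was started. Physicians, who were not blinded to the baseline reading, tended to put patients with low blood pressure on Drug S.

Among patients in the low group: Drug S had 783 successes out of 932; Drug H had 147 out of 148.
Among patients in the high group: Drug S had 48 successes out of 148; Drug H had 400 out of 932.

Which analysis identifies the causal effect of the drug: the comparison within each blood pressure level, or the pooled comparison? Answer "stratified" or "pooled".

stratified

Drug H is higher inside every blood pressure stratum but Drug S is higher in aggregate. Whether to stratify depends on how blood pressure relates to the drug.
Since blood pressure is a pre-existing factor (not a product of the drug) and it affects the outcome on its own, it is a confounder. The stratified rates, not the pooled rate, identify the causal effect.
Within each level — low: 84.0% vs 99.3%; high: 32.4% vs 42.9% — Drug H is higher every time.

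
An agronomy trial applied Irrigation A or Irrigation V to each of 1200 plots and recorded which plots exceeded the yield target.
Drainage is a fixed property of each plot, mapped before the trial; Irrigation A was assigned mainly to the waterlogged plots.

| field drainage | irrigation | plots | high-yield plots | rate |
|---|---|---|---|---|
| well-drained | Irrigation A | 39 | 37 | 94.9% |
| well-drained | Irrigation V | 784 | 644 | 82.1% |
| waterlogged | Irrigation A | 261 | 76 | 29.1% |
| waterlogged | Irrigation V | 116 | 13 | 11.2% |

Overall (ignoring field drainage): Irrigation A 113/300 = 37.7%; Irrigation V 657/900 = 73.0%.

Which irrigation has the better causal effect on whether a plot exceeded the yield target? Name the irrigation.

Irrigation A is higher inside every field drainage stratum but Irrigation V is higher in aggregate. Whether to stratify depends on how field drainage relates to the irrigation.
Nothing the irrigation does changes field drainage; the imbalance is an allocation artefact. With field drainage also predicting the outcome, the pooled figure is confounded, and the within-stratum comparison is the causal one.
Within each level — well-drained: 94.9% vs 82.1%; waterlogged: 29.1% vs 11.2% — Irrigation A is higher every time.

Irrigation A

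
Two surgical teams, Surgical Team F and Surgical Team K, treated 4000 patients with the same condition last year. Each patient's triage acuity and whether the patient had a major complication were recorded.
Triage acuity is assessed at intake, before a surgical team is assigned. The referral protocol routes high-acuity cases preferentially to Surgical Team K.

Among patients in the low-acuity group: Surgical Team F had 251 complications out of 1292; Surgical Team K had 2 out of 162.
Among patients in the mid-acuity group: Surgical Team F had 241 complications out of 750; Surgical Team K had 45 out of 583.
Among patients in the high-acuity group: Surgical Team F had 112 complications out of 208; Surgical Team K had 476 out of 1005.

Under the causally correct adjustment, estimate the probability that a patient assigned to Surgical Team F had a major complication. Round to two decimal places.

0.34

The triage acuity-specific comparison favours Surgical Team K throughout, but the pooled figures favour Surgical Team F. The question is whether to condition on triage acuity.
Nothing the surgical team does changes triage acuity; the imbalance is an allocation artefact. With triage acuity also predicting the outcome, the pooled figure is confounded, and the within-stratum comparison is the causal one.
Standardising Surgical Team F to the population triage acuity mix: 0.363·251/1292 + 0.333·241/750 + 0.303·112/208 = 0.341.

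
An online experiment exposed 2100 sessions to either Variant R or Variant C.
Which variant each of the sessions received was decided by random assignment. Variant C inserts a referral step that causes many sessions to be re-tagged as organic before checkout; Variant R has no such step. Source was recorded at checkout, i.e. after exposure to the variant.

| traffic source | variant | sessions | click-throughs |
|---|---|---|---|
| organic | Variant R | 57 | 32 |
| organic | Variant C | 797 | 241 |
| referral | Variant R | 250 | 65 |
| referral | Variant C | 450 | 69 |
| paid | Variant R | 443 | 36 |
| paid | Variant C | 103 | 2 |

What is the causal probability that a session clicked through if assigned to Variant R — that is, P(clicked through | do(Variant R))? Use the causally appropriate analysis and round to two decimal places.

0.18

Traffic source here is a post-treatment variable shaped by the variant; conditioning on it would introduce bias rather than remove it. The overall comparison is the causal one.
So P(outcome | do(Variant R)) is just the pooled rate for Variant R: 133/750 = 0.177.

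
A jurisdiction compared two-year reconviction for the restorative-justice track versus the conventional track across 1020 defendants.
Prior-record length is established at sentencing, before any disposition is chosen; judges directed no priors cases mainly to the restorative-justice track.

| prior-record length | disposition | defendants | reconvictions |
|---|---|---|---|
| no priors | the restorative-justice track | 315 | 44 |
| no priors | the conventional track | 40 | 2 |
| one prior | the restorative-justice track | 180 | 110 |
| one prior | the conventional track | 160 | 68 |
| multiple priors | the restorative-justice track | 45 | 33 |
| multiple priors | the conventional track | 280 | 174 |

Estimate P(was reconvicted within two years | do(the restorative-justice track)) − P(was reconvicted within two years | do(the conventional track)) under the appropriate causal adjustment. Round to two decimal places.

Since prior-record length is a pre-existing factor (not a product of the disposition) and it affects the outcome on its own, it is a confounder. The stratified rates, not the pooled rate, identify the causal effect.
Adjusting over the population distribution of prior-record length: 0.348·(0.140−0.050) + 0.333·(0.611−0.425) + 0.319·(0.733−0.621) = +0.129.

+0.13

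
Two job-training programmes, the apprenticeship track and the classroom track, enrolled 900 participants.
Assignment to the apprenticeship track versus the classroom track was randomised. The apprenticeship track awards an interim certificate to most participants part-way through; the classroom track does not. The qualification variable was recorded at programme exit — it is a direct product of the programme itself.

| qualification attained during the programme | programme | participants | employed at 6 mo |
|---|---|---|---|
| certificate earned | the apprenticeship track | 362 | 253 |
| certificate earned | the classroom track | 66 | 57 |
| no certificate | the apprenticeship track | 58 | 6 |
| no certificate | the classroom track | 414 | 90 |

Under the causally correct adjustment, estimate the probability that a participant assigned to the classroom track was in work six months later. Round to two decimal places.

0.31

Qualification attained during the programme here is a post-treatment variable shaped by the programme; conditioning on it would introduce bias rather than remove it. The overall comparison is the causal one.
So P(outcome | do(the classroom track)) is just the pooled rate for the classroom track: 147/480 = 0.306.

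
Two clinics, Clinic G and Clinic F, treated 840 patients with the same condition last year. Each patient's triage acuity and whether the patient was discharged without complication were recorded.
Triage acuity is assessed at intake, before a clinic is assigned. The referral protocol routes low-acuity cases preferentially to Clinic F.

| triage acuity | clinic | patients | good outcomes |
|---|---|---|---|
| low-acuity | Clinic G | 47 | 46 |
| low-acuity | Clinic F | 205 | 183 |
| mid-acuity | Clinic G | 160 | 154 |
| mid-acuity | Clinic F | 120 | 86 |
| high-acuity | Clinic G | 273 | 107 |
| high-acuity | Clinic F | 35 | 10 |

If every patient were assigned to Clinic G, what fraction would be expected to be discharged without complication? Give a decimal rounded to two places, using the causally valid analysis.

0.76

The stratified and pooled comparisons disagree (Clinic G wins within each triage acuity; Clinic F wins overall), so the answer turns on the causal role of triage acuity.
Nothing the clinic does changes triage acuity; the imbalance is an allocation artefact. With triage acuity also predicting the outcome, the pooled figure is confounded, and the within-stratum comparison is the causal one.
Standardising Clinic G to the population triage acuity mix: 0.300·46/47 + 0.333·154/160 + 0.367·107/273 = 0.758.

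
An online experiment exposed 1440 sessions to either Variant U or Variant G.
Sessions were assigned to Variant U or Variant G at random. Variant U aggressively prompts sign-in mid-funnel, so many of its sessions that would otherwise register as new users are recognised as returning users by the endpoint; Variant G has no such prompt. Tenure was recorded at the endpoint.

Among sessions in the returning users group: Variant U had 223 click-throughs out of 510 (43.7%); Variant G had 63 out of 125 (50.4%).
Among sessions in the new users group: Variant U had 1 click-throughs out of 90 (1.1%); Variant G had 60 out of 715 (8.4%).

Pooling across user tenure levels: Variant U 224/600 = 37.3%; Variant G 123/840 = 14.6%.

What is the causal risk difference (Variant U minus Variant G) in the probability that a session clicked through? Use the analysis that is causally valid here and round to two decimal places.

+0.23

Because the variant influences user tenure, user tenure is a post-treatment mediator, not a confounder. Stratifying on it would bias the estimate; the causal effect is the crude pooled difference.
The causal difference is the pooled difference: 0.373 − 0.146 = +0.227.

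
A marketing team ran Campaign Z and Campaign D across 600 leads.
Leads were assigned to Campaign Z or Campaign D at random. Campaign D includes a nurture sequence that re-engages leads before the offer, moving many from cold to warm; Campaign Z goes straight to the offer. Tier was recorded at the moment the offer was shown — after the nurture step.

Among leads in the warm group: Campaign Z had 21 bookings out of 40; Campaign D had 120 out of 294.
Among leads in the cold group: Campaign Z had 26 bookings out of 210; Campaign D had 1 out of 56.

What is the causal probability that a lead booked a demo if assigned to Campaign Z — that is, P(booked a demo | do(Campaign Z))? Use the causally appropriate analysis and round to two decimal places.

Campaign Z is higher inside every engagement tier stratum but Campaign D is higher in aggregate. Whether to stratify depends on how engagement tier relates to the campaign.
Engagement tier is downstream of the campaign. One should not condition on a consequence of treatment, so the overall rates are the right comparison.
So P(outcome | do(Campaign Z)) is just the pooled rate for Campaign Z: 47/250 = 0.188.

0.19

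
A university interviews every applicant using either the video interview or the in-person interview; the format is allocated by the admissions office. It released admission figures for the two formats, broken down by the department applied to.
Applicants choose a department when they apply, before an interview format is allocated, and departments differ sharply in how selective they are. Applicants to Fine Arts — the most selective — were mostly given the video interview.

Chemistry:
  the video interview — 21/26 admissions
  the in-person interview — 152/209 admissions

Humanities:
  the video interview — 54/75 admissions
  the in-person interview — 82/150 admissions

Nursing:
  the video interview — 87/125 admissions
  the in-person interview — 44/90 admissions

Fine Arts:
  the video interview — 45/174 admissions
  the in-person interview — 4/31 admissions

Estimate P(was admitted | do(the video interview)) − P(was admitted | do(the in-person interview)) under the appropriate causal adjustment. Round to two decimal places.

+0.15

Here department is a common cause — it drives both which interview format a case falls under and the outcome. The crude comparison mixes populations; the stratum-specific rates are the causally relevant ones.
Adjusting over the population distribution of department: 0.267·(0.808−0.727) + 0.256·(0.720−0.547) + 0.244·(0.696−0.489) + 0.233·(0.259−0.129) = +0.147.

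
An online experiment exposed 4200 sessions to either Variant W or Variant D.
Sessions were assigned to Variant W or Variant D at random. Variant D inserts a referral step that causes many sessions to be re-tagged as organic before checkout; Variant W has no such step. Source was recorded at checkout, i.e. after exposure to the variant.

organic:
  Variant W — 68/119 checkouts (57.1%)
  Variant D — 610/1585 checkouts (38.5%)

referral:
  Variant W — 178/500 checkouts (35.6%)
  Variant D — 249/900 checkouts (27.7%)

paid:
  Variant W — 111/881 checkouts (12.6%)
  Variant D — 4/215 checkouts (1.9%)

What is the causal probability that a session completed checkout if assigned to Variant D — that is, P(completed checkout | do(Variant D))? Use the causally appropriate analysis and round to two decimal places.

Variant W is higher inside every traffic source stratum but Variant D is higher in aggregate. Whether to stratify depends on how traffic source relates to the variant.
Traffic source lies on the pathway variant → traffic source → outcome, so adjusting for it blocks the indirect effect. For the total causal effect of variant, use the unadjusted pooled rates.
So P(outcome | do(Variant D)) is just the pooled rate for Variant D: 863/2700 = 0.320.

0.32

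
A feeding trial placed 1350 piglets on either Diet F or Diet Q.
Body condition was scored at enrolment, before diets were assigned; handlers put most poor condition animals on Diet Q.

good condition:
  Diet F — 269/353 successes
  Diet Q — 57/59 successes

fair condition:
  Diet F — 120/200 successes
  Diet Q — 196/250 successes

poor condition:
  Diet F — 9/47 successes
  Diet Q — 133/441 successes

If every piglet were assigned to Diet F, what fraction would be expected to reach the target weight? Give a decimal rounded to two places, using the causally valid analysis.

0.50

Starting body condition satisfies the back-door criterion: it is not a descendant of the diet, and it blocks the spurious path from diet to outcome. Adjusting for it (i.e., using the within-starting body condition rates) gives the causal effect.
Standardising Diet F to the population starting body condition mix: 0.305·269/353 + 0.333·120/200 + 0.361·9/47 = 0.502.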